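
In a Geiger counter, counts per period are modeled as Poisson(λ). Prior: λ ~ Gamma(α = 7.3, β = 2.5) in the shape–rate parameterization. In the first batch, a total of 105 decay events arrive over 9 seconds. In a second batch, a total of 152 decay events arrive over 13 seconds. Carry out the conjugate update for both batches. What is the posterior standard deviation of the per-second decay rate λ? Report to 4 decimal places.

With a Gamma(shape α, rate β) prior, the Poisson likelihood is conjugate: the posterior is Gamma(α + ΣXᵢ, β + n).
After batch 1: Gamma(α+S, β+n) = Gamma(7.3+105, 2.5+9) = Gamma(112.3, 11.5).
After batch 2: Gamma(α+S, β+n) = Gamma(112.3+152, 11.5+13) = Gamma(264.3, 24.5).
SD = √α/β = √264.3/24.5 = 0.6636.

0.6636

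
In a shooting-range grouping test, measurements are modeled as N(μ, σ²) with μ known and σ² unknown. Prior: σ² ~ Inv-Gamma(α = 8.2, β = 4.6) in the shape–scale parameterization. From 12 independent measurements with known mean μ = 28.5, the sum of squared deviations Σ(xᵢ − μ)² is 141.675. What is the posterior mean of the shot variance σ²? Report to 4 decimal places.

With known mean μ and an Inverse-Gamma(α, β) prior on σ², the Normal likelihood is conjugate: posterior is Inv-Gamma(α + n/2, β + Σ(xᵢ−μ)²/2).
Posterior: Inv-Gamma(8.2 + 12/2, 4.6 + 141.675/2) = Inv-Gamma(14.20, 75.4375).
E[σ²|data] = β/(α−1) = 75.4375/13.20 = 5.7150.

5.7150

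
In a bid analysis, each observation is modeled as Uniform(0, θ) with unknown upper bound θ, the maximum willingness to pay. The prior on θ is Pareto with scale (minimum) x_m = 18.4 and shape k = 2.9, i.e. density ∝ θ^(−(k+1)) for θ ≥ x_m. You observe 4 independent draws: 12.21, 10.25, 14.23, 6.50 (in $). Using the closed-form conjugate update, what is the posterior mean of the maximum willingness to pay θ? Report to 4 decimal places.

21.5186

A Pareto(scale x_m, shape k) prior on the upper bound θ of Uniform(0, θ) is conjugate: posterior is Pareto(max(x_m, max xᵢ), k + n).
Sample maximum = 14.23; prior scale x_m = 18.4 → posterior scale = max = 18.40.
Posterior shape = 2.9 + 4 = 6.9.
E[θ|data] = k·x_m/(k−1) = 6.9·18.40/5.9 = 21.5186.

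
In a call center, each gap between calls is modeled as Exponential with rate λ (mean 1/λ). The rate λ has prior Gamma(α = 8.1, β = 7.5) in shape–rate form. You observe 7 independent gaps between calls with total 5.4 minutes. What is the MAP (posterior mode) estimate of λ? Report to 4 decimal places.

With a Gamma(shape α, rate β) prior on the exponential rate λ, the posterior after n observations with total T = Σxᵢ is Gamma(α+n, β+T).
Posterior: Gamma(8.1+7, 7.5+5.4) = Gamma(15.1, 12.9).
Mode = (α−1)/β = 1.0930.

1.0930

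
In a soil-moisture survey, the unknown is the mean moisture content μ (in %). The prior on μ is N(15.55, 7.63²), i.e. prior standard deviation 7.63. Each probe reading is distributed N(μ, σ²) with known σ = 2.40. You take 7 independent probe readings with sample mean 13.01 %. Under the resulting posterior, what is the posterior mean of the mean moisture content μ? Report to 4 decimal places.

13.0454

For Normal data with known variance σ², a Normal(μ₀, σ₀²) prior on μ is conjugate. Posterior precision = 1/σ₀² + n/σ²; posterior mean is the precision-weighted average of μ₀ and x̄.
n·x̄ = 7·13.01 = 91.07.
σ₀² = 7.63² = 58.2169, σ² = 2.40² = 5.76; σ² + n·σ₀² = 5.76 + 7·58.2169 = 413.2783.
Posterior mean = (μ₀/σ₀² + n·x̄/σ²)/(1/σ₀² + n/σ²) = (σ²·μ₀ + σ₀²·n·x̄)/(σ² + n·σ₀²) = (5.76·15.55 + 58.2169·91.07)/413.2783 = 5391.381083/413.2783 = 13.0454.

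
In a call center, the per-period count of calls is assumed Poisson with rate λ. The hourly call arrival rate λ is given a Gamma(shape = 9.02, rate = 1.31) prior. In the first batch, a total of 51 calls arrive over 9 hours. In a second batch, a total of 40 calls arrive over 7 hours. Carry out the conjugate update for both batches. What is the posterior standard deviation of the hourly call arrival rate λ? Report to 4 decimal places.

With a Gamma(shape α, rate β) prior, the Poisson likelihood is conjugate: the posterior is Gamma(α + ΣXᵢ, β + n).
After batch 1: Gamma(α+S, β+n) = Gamma(9.02+51, 1.31+9) = Gamma(60.02, 10.31).
After batch 2: Gamma(α+S, β+n) = Gamma(60.02+40, 10.31+7) = Gamma(100.02, 17.31).
SD = √α/β = √100.02/17.31 = 0.5778.

0.5778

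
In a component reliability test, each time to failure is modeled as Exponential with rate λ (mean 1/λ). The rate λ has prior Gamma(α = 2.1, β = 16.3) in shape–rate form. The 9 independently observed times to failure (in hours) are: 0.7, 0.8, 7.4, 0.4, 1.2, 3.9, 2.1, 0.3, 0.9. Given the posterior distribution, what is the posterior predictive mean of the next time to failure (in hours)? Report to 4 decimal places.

With a Gamma(shape α, rate β) prior on the exponential rate λ, the posterior after n observations with total T = Σxᵢ is Gamma(α+n, β+T).
Sum of observations T = 17.7 hours; n = 9.
Posterior: Gamma(2.1+9, 16.3+17.7) = Gamma(11.1, 34.0).
The predictive distribution for the next observation is Lomax; its mean is β/(α−1) = 34.0/10.1 = 3.3663.

3.3663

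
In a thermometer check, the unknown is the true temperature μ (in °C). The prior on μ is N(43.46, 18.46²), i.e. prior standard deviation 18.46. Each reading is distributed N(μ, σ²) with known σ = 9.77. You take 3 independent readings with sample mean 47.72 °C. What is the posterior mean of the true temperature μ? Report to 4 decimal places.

47.3562

For Normal data with known variance σ², a Normal(μ₀, σ₀²) prior on μ is conjugate. Posterior precision = 1/σ₀² + n/σ²; posterior mean is the precision-weighted average of μ₀ and x̄.
n·x̄ = 3·47.72 = 143.16.
σ₀² = 18.46² = 340.7716, σ² = 9.77² = 95.4529; σ² + n·σ₀² = 95.4529 + 3·340.7716 = 1117.7677.
Posterior mean = (μ₀/σ₀² + n·x̄/σ²)/(1/σ₀² + n/σ²) = (σ²·μ₀ + σ₀²·n·x̄)/(σ² + n·σ₀²) = (95.4529·43.46 + 340.7716·143.16)/1117.7677 = 52933.24529/1117.7677 = 47.3562.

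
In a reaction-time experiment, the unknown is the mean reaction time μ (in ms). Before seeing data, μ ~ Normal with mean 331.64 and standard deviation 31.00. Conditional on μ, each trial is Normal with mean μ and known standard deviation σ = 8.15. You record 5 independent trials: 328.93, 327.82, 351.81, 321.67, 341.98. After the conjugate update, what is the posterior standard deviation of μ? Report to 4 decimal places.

For Normal data with known variance σ², a Normal(μ₀, σ₀²) prior on μ is conjugate. Posterior precision = 1/σ₀² + n/σ²; posterior mean is the precision-weighted average of μ₀ and x̄.
σ₀² = 31.00² = 961, σ² = 8.15² = 66.4225; σ² + n·σ₀² = 66.4225 + 5·961 = 4871.4225.
Posterior precision = 1/σ₀² + n/σ² = 1/961 + 5/66.4225 = (σ² + n·σ₀²)/(σ₀²σ²) = 4871.4225/(961·66.4225); posterior variance σₙ² = σ₀²σ²/(σ² + n·σ₀²) = 961·66.4225/4871.4225 = 13.103364.
Posterior SD = √σₙ² = √(961·66.4225/4871.4225) = 3.6199.

3.6199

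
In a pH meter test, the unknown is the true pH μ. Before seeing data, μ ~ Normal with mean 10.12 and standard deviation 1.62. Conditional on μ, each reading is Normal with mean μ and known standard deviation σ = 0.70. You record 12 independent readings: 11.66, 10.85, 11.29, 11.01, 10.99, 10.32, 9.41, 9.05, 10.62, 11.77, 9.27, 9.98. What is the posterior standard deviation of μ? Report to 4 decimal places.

0.2005

For Normal data with known variance σ², a Normal(μ₀, σ₀²) prior on μ is conjugate. Posterior precision = 1/σ₀² + n/σ²; posterior mean is the precision-weighted average of μ₀ and x̄.
σ₀² = 1.62² = 2.6244, σ² = 0.70² = 0.49; σ² + n·σ₀² = 0.49 + 12·2.6244 = 31.9828.
Posterior precision = 1/σ₀² + n/σ² = 1/2.6244 + 12/0.49 = (σ² + n·σ₀²)/(σ₀²σ²) = 31.9828/(2.6244·0.49); posterior variance σₙ² = σ₀²σ²/(σ² + n·σ₀²) = 2.6244·0.49/31.9828 = 0.040208.
Posterior SD = √σₙ² = √(2.6244·0.49/31.9828) = 0.2005.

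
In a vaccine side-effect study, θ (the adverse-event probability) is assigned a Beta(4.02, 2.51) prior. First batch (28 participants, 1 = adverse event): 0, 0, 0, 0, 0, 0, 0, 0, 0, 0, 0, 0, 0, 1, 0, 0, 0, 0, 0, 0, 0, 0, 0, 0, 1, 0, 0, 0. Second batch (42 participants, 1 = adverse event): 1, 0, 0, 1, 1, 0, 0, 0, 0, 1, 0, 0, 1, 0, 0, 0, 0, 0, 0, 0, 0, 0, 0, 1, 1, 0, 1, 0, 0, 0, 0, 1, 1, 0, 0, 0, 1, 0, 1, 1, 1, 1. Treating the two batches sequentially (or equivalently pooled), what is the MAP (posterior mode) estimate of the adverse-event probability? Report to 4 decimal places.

0.2686

The Beta prior is conjugate to a Binomial/Bernoulli likelihood; the update adds successes to α and failures to β.
After batch 1: Beta(4.02+2, 2.51+26) = Beta(6.02, 28.51).
After batch 2: Beta(6.02+15, 28.51+27) = Beta(21.02, 55.51).
Mode of Beta(a,b) for a,b>1 is (a−1)/(a+b−2) = 20.02/74.53 = 0.2686.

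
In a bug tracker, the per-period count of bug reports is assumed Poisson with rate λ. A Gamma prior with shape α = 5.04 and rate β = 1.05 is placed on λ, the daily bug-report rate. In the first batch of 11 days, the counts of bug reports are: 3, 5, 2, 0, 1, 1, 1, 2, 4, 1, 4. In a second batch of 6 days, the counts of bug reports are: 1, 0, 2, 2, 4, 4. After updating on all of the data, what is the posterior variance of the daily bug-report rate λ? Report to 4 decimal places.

With a Gamma(shape α, rate β) prior, the Poisson likelihood is conjugate: the posterior is Gamma(α + ΣXᵢ, β + n).
Batch 1: sum of counts S = 24 over n = 11 days.
After batch 1: Gamma(α+S, β+n) = Gamma(5.04+24, 1.05+11) = Gamma(29.04, 12.05).
Batch 2: sum of counts S = 13 over n = 6 days.
After batch 2: Gamma(α+S, β+n) = Gamma(29.04+13, 12.05+6) = Gamma(42.04, 18.05).
Var = α/β² = 42.04/18.05² = 0.1290.

0.1290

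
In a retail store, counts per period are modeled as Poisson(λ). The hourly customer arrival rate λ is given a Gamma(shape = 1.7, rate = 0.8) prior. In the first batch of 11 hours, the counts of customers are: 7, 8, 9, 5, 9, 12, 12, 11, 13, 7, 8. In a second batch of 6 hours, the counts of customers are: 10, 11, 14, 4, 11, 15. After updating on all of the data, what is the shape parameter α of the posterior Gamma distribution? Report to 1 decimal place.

With a Gamma(shape α, rate β) prior, the Poisson likelihood is conjugate: the posterior is Gamma(α + ΣXᵢ, β + n).
Batch 1: sum of counts S = 101 over n = 11 hours.
After batch 1: Gamma(α+S, β+n) = Gamma(1.7+101, 0.8+11) = Gamma(102.7, 11.8).
Batch 2: sum of counts S = 65 over n = 6 hours.
After batch 2: Gamma(α+S, β+n) = Gamma(102.7+65, 11.8+6) = Gamma(167.7, 17.8).
Posterior α = 167.7.

167.7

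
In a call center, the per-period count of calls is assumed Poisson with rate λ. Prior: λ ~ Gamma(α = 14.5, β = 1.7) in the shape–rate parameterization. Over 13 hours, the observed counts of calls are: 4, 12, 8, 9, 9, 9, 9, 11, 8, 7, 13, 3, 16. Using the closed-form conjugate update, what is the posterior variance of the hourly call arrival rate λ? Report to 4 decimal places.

With a Gamma(shape α, rate β) prior, the Poisson likelihood is conjugate: the posterior is Gamma(α + ΣXᵢ, β + n).
Sum of counts S = 118 over n = 13 hours.
Posterior: Gamma(α+S, β+n) = Gamma(14.5+118, 1.7+13) = Gamma(132.5, 14.7).
Var = α/β² = 132.5/14.7² = 0.6132.

0.6132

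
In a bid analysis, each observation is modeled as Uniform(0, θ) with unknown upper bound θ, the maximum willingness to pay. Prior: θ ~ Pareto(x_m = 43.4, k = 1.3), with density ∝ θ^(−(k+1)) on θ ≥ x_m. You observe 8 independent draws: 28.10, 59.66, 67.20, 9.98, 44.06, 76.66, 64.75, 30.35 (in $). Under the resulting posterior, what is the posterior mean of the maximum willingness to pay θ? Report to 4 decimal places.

85.8961

A Pareto(scale x_m, shape k) prior on the upper bound θ of Uniform(0, θ) is conjugate: posterior is Pareto(max(x_m, max xᵢ), k + n).
Sample maximum = 76.66; prior scale x_m = 43.4 → posterior scale = max = 76.66.
Posterior shape = 1.3 + 8 = 9.3.
E[θ|data] = k·x_m/(k−1) = 9.3·76.66/8.3 = 85.8961.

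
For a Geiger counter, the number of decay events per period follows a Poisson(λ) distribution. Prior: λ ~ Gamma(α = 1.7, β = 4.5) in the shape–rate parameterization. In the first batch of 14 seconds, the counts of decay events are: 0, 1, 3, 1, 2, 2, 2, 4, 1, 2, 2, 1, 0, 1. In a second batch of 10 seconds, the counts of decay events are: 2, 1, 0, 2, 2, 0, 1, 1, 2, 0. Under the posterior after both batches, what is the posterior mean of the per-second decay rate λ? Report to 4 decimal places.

With a Gamma(shape α, rate β) prior, the Poisson likelihood is conjugate: the posterior is Gamma(α + ΣXᵢ, β + n).
Batch 1: sum of counts S = 22 over n = 14 seconds.
After batch 1: Gamma(α+S, β+n) = Gamma(1.7+22, 4.5+14) = Gamma(23.7, 18.5).
Batch 2: sum of counts S = 11 over n = 10 seconds.
After batch 2: Gamma(α+S, β+n) = Gamma(23.7+11, 18.5+10) = Gamma(34.7, 28.5).
Posterior mean = α/β = 34.7/28.5 = 1.2175.

1.2175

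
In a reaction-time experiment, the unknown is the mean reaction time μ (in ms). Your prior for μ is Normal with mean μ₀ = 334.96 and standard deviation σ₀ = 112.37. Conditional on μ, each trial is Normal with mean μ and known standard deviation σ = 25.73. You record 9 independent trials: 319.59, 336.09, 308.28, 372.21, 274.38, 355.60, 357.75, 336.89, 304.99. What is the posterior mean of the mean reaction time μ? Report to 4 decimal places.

329.5626

For Normal data with known variance σ², a Normal(μ₀, σ₀²) prior on μ is conjugate. Posterior precision = 1/σ₀² + n/σ²; posterior mean is the precision-weighted average of μ₀ and x̄.
Σxᵢ = 319.59 + 336.09 + 308.28 + 372.21 + 274.38 + 355.60 + 357.75 + 336.89 + 304.99 = 2965.78, so n·x̄ = 2965.78.
σ₀² = 112.37² = 12627.0169, σ² = 25.73² = 662.0329; σ² + n·σ₀² = 662.0329 + 9·12627.0169 = 114305.185.
Posterior mean = (μ₀/σ₀² + n·x̄/σ²)/(1/σ₀² + n/σ²) = (σ²·μ₀ + σ₀²·n·x̄)/(σ² + n·σ₀²) = (662.0329·334.96 + 12627.0169·2965.78)/114305.185 = 37670708.721866/114305.185 = 329.5626.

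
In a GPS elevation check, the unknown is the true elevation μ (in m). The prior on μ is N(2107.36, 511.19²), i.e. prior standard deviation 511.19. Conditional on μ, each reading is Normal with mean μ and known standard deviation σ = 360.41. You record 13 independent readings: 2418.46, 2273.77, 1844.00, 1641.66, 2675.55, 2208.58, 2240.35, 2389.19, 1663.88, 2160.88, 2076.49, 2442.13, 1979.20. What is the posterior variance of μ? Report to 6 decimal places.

For Normal data with known variance σ², a Normal(μ₀, σ₀²) prior on μ is conjugate. Posterior precision = 1/σ₀² + n/σ²; posterior mean is the precision-weighted average of μ₀ and x̄.
σ₀² = 511.19² = 261315.2161, σ² = 360.41² = 129895.3681; σ² + n·σ₀² = 129895.3681 + 13·261315.2161 = 3526993.1774.
Posterior precision = 1/σ₀² + n/σ² = 1/261315.2161 + 13/129895.3681 = (σ² + n·σ₀²)/(σ₀²σ²) = 3526993.1774/(261315.2161·129895.3681); posterior variance σₙ² = σ₀²σ²/(σ² + n·σ₀²) = 261315.2161·129895.3681/3526993.1774 = 9623.958561.

9623.958561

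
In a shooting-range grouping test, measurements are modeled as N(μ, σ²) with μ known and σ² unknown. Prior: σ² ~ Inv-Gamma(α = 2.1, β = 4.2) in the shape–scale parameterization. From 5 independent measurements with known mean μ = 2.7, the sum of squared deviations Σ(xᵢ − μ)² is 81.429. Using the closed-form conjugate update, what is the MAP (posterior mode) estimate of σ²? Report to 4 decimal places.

With known mean μ and an Inverse-Gamma(α, β) prior on σ², the Normal likelihood is conjugate: posterior is Inv-Gamma(α + n/2, β + Σ(xᵢ−μ)²/2).
Posterior: Inv-Gamma(2.1 + 5/2, 4.2 + 81.429/2) = Inv-Gamma(4.60, 44.9145).
Mode = β/(α+1) = 44.9145/5.60 = 8.0204.

8.0204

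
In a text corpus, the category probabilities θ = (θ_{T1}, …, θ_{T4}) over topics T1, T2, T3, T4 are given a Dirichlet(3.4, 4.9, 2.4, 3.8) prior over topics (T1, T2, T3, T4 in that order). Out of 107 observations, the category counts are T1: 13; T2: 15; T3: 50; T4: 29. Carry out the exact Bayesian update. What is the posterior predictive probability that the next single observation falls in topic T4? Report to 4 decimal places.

0.2700

The Dirichlet prior is conjugate to the Multinomial likelihood: each posterior αⱼ = prior αⱼ + observed count nⱼ.
Posterior concentration: (16.4, 19.9, 52.4, 32.8), total = 121.5.
P(next = T4 | data) = α_{T4}/Σα = 0.2700.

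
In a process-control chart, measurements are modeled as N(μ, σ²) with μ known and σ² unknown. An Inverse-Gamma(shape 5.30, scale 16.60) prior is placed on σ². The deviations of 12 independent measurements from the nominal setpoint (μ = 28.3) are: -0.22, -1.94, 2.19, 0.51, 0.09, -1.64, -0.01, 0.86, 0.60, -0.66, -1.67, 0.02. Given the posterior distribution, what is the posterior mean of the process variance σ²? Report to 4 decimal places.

With known mean μ and an Inverse-Gamma(α, β) prior on σ², the Normal likelihood is conjugate: posterior is Inv-Gamma(α + n/2, β + Σ(xᵢ−μ)²/2).
Σ(xᵢ−μ)² = (-0.22)² + (-1.94)² + (2.19)² + (0.51)² + (0.09)² + (-1.64)² + (-0.01)² + (0.86)² + (0.60)² + (-0.66)² + (-1.67)² + (0.02)² = 15.8905.
Posterior: Inv-Gamma(5.30 + 12/2, 16.60 + 15.8905/2) = Inv-Gamma(11.30, 24.54525).
E[σ²|data] = β/(α−1) = 24.54525/10.30 = 2.3830.

2.3830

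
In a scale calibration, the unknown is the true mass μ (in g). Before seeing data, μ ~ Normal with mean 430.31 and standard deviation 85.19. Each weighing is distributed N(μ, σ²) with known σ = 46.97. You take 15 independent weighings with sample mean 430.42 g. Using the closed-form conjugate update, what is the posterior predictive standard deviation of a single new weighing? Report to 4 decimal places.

For Normal data with known variance σ², a Normal(μ₀, σ₀²) prior on μ is conjugate. Posterior precision = 1/σ₀² + n/σ²; posterior mean is the precision-weighted average of μ₀ and x̄.
σ₀² = 85.19² = 7257.3361, σ² = 46.97² = 2206.1809; σ² + n·σ₀² = 2206.1809 + 15·7257.3361 = 111066.2224.
Posterior precision = 1/σ₀² + n/σ² = 1/7257.3361 + 15/2206.1809 = (σ² + n·σ₀²)/(σ₀²σ²) = 111066.2224/(7257.3361·2206.1809); posterior variance σₙ² = σ₀²σ²/(σ² + n·σ₀²) = 7257.3361·2206.1809/111066.2224 = 144.157206.
Predictive variance for one new observation = σₙ² + σ² = 7257.3361·2206.1809/111066.2224 + 2206.1809 = σ²·(σ₀² + 111066.2224)/111066.2224 = 2206.1809·118323.5585/111066.2224 = 2350.338106; SD = √(2206.1809·118323.5585/111066.2224) = 48.4803.

48.4803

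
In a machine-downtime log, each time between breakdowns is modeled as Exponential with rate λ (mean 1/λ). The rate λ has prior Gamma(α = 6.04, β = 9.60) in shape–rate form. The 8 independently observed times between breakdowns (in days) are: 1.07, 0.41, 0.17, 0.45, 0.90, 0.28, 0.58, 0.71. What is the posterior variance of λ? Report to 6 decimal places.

0.069924

With a Gamma(shape α, rate β) prior on the exponential rate λ, the posterior after n observations with total T = Σxᵢ is Gamma(α+n, β+T).
Sum of observations T = 4.57 days; n = 8.
Posterior: Gamma(6.04+8, 9.60+4.57) = Gamma(14.04, 14.17).
Var = α/β² = 0.069924.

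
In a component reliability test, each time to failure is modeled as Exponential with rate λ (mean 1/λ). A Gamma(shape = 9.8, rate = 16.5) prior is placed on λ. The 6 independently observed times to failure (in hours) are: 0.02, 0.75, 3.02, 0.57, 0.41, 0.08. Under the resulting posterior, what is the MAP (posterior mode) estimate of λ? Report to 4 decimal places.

With a Gamma(shape α, rate β) prior on the exponential rate λ, the posterior after n observations with total T = Σxᵢ is Gamma(α+n, β+T).
Sum of observations T = 4.85 hours; n = 6.
Posterior: Gamma(9.8+6, 16.5+4.85) = Gamma(15.8, 21.35).
Mode = (α−1)/β = 0.6932.

0.6932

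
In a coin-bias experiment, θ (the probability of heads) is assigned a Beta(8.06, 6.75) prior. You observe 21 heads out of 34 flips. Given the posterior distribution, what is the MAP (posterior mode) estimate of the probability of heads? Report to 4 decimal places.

The Beta prior is conjugate to a Binomial/Bernoulli likelihood; the update adds successes to α and failures to β.
Posterior: Beta(α+k, β+n−k) = Beta(8.06+21, 6.75+13) = Beta(29.06, 19.75).
Mode of Beta(a,b) for a,b>1 is (a−1)/(a+b−2) = 28.06/46.81 = 0.5994.

0.5994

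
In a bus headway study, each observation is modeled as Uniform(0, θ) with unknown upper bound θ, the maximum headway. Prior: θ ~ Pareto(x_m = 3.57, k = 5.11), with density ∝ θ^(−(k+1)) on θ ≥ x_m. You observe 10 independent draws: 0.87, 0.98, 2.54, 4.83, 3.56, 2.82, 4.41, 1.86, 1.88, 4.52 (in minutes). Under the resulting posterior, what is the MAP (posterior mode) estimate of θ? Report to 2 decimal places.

A Pareto(scale x_m, shape k) prior on the upper bound θ of Uniform(0, θ) is conjugate: posterior is Pareto(max(x_m, max xᵢ), k + n).
Sample maximum = 4.83; prior scale x_m = 3.57 → posterior scale = max = 4.83.
Posterior shape = 5.11 + 10 = 15.11.
The Pareto density is decreasing on [x_m, ∞), so the mode is x_m = 4.83.

4.83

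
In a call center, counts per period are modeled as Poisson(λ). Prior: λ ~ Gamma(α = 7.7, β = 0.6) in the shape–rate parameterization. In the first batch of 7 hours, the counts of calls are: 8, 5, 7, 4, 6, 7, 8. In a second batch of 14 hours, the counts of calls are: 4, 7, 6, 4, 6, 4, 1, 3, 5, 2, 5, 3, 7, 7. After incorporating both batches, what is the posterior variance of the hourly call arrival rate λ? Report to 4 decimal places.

0.2501

With a Gamma(shape α, rate β) prior, the Poisson likelihood is conjugate: the posterior is Gamma(α + ΣXᵢ, β + n).
Batch 1: sum of counts S = 45 over n = 7 hours.
After batch 1: Gamma(α+S, β+n) = Gamma(7.7+45, 0.6+7) = Gamma(52.7, 7.6).
Batch 2: sum of counts S = 64 over n = 14 hours.
After batch 2: Gamma(α+S, β+n) = Gamma(52.7+64, 7.6+14) = Gamma(116.7, 21.6).
Var = α/β² = 116.7/21.6² = 0.2501.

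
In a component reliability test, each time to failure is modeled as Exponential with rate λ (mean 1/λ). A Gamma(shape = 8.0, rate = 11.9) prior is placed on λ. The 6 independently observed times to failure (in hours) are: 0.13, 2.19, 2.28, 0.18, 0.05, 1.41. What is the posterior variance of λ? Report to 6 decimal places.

0.042545

With a Gamma(shape α, rate β) prior on the exponential rate λ, the posterior after n observations with total T = Σxᵢ is Gamma(α+n, β+T).
Sum of observations T = 6.24 hours; n = 6.
Posterior: Gamma(8.0+6, 11.9+6.24) = Gamma(14.0, 18.14).
Var = α/β² = 0.042545.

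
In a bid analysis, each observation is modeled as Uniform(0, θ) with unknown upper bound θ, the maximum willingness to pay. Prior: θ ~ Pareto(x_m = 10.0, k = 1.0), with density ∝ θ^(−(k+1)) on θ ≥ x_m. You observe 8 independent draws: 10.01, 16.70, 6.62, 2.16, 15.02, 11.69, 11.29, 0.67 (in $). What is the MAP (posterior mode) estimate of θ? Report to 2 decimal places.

16.70

A Pareto(scale x_m, shape k) prior on the upper bound θ of Uniform(0, θ) is conjugate: posterior is Pareto(max(x_m, max xᵢ), k + n).
Sample maximum = 16.70; prior scale x_m = 10.0 → posterior scale = max = 16.70.
Posterior shape = 1.0 + 8 = 9.0.
The Pareto density is decreasing on [x_m, ∞), so the mode is x_m = 16.70.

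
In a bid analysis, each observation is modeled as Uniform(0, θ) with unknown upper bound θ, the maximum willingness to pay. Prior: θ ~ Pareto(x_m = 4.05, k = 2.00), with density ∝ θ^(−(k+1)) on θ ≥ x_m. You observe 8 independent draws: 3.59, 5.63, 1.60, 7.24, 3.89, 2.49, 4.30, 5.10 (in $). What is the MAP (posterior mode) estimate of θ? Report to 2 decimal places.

7.24

A Pareto(scale x_m, shape k) prior on the upper bound θ of Uniform(0, θ) is conjugate: posterior is Pareto(max(x_m, max xᵢ), k + n).
Sample maximum = 7.24; prior scale x_m = 4.05 → posterior scale = max = 7.24.
Posterior shape = 2.00 + 8 = 10.00.
The Pareto density is decreasing on [x_m, ∞), so the mode is x_m = 7.24.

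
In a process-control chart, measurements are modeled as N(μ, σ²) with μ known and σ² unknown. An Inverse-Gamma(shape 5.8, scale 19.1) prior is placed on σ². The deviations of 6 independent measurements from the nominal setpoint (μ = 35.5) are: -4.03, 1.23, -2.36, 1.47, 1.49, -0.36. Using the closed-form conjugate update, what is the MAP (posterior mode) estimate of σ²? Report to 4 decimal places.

With known mean μ and an Inverse-Gamma(α, β) prior on σ², the Normal likelihood is conjugate: posterior is Inv-Gamma(α + n/2, β + Σ(xᵢ−μ)²/2).
Σ(xᵢ−μ)² = (-4.03)² + (1.23)² + (-2.36)² + (1.47)² + (1.49)² + (-0.36)² = 27.8340.
Posterior: Inv-Gamma(5.8 + 6/2, 19.1 + 27.8340/2) = Inv-Gamma(8.80, 33.01700).
Mode = β/(α+1) = 33.01700/9.80 = 3.3691.

3.3691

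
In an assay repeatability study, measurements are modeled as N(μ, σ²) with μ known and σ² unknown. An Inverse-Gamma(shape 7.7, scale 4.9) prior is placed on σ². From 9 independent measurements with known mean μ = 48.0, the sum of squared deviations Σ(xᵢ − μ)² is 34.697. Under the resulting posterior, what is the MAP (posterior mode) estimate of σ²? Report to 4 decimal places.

With known mean μ and an Inverse-Gamma(α, β) prior on σ², the Normal likelihood is conjugate: posterior is Inv-Gamma(α + n/2, β + Σ(xᵢ−μ)²/2).
Posterior: Inv-Gamma(7.7 + 9/2, 4.9 + 34.697/2) = Inv-Gamma(12.20, 22.2485).
Mode = β/(α+1) = 22.2485/13.20 = 1.6855.

1.6855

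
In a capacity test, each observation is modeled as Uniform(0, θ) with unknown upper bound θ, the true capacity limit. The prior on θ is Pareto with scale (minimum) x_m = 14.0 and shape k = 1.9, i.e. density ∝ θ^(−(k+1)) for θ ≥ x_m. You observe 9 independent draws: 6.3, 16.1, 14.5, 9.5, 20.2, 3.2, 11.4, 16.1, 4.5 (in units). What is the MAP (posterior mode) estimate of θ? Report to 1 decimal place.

20.2

A Pareto(scale x_m, shape k) prior on the upper bound θ of Uniform(0, θ) is conjugate: posterior is Pareto(max(x_m, max xᵢ), k + n).
Sample maximum = 20.2; prior scale x_m = 14.0 → posterior scale = max = 20.2.
Posterior shape = 1.9 + 9 = 10.9.
The Pareto density is decreasing on [x_m, ∞), so the mode is x_m = 20.2.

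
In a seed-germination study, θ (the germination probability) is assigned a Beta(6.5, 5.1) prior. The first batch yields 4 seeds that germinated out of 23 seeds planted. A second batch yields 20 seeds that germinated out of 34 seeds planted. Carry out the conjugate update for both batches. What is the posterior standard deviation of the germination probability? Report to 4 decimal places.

0.0596

The Beta prior is conjugate to a Binomial/Bernoulli likelihood; the update adds successes to α and failures to β.
After batch 1: Beta(6.5+4, 5.1+19) = Beta(10.5, 24.1).
After batch 2: Beta(10.5+20, 24.1+14) = Beta(30.5, 38.1).
Var = αβ/((α+β)²(α+β+1)) = 30.5·38.1/(68.6²·69.6) = 0.00354787; SD = √0.00354787 = 0.0596.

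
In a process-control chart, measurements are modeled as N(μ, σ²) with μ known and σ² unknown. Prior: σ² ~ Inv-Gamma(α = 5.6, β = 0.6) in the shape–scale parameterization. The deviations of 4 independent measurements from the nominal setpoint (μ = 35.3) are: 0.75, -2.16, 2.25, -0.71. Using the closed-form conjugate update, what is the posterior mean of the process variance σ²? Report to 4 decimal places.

With known mean μ and an Inverse-Gamma(α, β) prior on σ², the Normal likelihood is conjugate: posterior is Inv-Gamma(α + n/2, β + Σ(xᵢ−μ)²/2).
Σ(xᵢ−μ)² = (0.75)² + (-2.16)² + (2.25)² + (-0.71)² = 10.7947.
Posterior: Inv-Gamma(5.6 + 4/2, 0.6 + 10.7947/2) = Inv-Gamma(7.60, 5.99735).
E[σ²|data] = β/(α−1) = 5.99735/6.60 = 0.9087.

0.9087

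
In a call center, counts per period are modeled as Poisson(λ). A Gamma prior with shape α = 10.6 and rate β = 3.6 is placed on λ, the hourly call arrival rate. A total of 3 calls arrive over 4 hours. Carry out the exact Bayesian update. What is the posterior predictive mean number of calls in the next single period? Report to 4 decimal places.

With a Gamma(shape α, rate β) prior, the Poisson likelihood is conjugate: the posterior is Gamma(α + ΣXᵢ, β + n).
Posterior: Gamma(α+S, β+n) = Gamma(10.6+3, 3.6+4) = Gamma(13.6, 7.6).
The predictive distribution for one future period is NegBinom with mean α/β = 1.7895.

1.7895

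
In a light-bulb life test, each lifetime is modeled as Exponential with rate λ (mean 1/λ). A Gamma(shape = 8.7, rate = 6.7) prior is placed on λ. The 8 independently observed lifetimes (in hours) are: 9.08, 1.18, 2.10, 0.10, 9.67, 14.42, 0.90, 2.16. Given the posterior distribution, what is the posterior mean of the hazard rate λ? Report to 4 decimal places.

With a Gamma(shape α, rate β) prior on the exponential rate λ, the posterior after n observations with total T = Σxᵢ is Gamma(α+n, β+T).
Sum of observations T = 39.61 hours; n = 8.
Posterior: Gamma(8.7+8, 6.7+39.61) = Gamma(16.7, 46.31).
Posterior mean of λ = α/β = 16.7/46.31 = 0.3606.

0.3606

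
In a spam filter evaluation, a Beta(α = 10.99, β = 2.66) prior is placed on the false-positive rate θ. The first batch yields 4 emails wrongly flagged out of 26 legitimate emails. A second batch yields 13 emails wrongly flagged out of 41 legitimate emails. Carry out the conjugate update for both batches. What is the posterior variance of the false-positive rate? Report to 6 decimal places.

The Beta prior is conjugate to a Binomial/Bernoulli likelihood; the update adds successes to α and failures to β.
After batch 1: Beta(10.99+4, 2.66+22) = Beta(14.99, 24.66).
After batch 2: Beta(14.99+13, 24.66+28) = Beta(27.99, 52.66).
Var = αβ/((α+β)²(α+β+1)) = 27.99·52.66/(80.65²·81.65) = 0.002775.

0.002775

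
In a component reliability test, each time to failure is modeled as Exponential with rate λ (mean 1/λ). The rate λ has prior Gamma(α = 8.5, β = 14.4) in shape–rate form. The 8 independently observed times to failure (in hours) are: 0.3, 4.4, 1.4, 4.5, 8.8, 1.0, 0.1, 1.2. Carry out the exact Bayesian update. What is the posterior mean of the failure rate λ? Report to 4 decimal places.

0.4571

With a Gamma(shape α, rate β) prior on the exponential rate λ, the posterior after n observations with total T = Σxᵢ is Gamma(α+n, β+T).
Sum of observations T = 21.7 hours; n = 8.
Posterior: Gamma(8.5+8, 14.4+21.7) = Gamma(16.5, 36.1).
Posterior mean of λ = α/β = 16.5/36.1 = 0.4571.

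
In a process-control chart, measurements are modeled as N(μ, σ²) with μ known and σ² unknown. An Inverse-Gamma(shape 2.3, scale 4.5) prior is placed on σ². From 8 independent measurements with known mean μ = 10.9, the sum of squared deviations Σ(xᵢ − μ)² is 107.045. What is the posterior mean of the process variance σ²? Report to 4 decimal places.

10.9476

With known mean μ and an Inverse-Gamma(α, β) prior on σ², the Normal likelihood is conjugate: posterior is Inv-Gamma(α + n/2, β + Σ(xᵢ−μ)²/2).
Posterior: Inv-Gamma(2.3 + 8/2, 4.5 + 107.045/2) = Inv-Gamma(6.30, 58.0225).
E[σ²|data] = β/(α−1) = 58.0225/5.30 = 10.9476.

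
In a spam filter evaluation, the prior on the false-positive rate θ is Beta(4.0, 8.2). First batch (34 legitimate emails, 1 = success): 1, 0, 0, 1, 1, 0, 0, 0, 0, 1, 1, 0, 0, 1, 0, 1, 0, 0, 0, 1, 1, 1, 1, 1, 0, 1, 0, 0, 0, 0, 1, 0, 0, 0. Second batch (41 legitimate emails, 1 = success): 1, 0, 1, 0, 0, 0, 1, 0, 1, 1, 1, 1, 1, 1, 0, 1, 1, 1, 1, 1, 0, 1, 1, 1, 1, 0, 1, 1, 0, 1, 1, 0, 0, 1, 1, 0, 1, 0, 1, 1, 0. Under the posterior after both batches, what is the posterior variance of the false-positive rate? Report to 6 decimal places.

The Beta prior is conjugate to a Binomial/Bernoulli likelihood; the update adds successes to α and failures to β.
After batch 1: Beta(4.0+14, 8.2+20) = Beta(18.0, 28.2).
After batch 2: Beta(18.0+27, 28.2+14) = Beta(45.0, 42.2).
Var = αβ/((α+β)²(α+β+1)) = 45.0·42.2/(87.2²·88.2) = 0.002832.

0.002832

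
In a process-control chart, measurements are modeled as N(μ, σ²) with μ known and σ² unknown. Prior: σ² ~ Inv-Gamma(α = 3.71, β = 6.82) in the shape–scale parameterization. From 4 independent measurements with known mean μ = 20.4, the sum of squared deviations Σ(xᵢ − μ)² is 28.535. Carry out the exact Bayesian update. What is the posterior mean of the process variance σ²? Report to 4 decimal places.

4.4772

With known mean μ and an Inverse-Gamma(α, β) prior on σ², the Normal likelihood is conjugate: posterior is Inv-Gamma(α + n/2, β + Σ(xᵢ−μ)²/2).
Posterior: Inv-Gamma(3.71 + 4/2, 6.82 + 28.535/2) = Inv-Gamma(5.71, 21.0875).
E[σ²|data] = β/(α−1) = 21.0875/4.71 = 4.4772.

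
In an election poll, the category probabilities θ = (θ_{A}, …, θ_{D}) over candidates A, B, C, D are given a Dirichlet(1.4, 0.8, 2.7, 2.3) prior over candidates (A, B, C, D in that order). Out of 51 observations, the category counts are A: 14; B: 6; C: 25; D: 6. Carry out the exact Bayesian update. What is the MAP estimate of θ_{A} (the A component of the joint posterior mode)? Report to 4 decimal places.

0.2657

The Dirichlet prior is conjugate to the Multinomial likelihood: each posterior αⱼ = prior αⱼ + observed count nⱼ.
Posterior concentration: (15.4, 6.8, 27.7, 8.3), total = 58.2.
Joint mode component: (α_{A}−1)/(Σα−K) = 14.4/54.2 = 0.2657.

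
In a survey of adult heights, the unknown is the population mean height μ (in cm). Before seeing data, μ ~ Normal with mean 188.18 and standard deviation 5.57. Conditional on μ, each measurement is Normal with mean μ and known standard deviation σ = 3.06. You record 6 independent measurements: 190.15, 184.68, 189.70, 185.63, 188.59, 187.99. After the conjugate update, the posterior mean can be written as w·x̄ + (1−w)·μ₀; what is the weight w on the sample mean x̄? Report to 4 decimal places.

0.9521

For Normal data with known variance σ², a Normal(μ₀, σ₀²) prior on μ is conjugate. Posterior precision = 1/σ₀² + n/σ²; posterior mean is the precision-weighted average of μ₀ and x̄.
σ₀² = 5.57² = 31.0249, σ² = 3.06² = 9.3636. Prior precision 1/σ₀² = 1/31.0249; data precision n/σ² = 6/9.3636.
w = (n/σ²)/(1/σ₀² + n/σ²) = n·σ₀²/(σ² + n·σ₀²) = 6·31.0249/(9.3636 + 6·31.0249) = 186.1494/195.513 = 0.9521.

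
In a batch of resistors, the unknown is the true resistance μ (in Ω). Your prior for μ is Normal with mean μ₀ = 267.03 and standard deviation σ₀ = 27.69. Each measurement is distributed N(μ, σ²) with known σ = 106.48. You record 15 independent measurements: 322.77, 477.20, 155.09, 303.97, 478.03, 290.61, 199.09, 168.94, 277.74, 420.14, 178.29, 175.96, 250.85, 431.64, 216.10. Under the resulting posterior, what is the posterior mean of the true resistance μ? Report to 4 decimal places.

For Normal data with known variance σ², a Normal(μ₀, σ₀²) prior on μ is conjugate. Posterior precision = 1/σ₀² + n/σ²; posterior mean is the precision-weighted average of μ₀ and x̄.
Σxᵢ = 322.77 + 477.20 + 155.09 + 303.97 + 478.03 + 290.61 + 199.09 + 168.94 + 277.74 + 420.14 + 178.29 + 175.96 + 250.85 + 431.64 + 216.10 = 4346.42, so n·x̄ = 4346.42.
σ₀² = 27.69² = 766.7361, σ² = 106.48² = 11337.9904; σ² + n·σ₀² = 11337.9904 + 15·766.7361 = 22839.0319.
Posterior mean = (μ₀/σ₀² + n·x̄/σ²)/(1/σ₀² + n/σ²) = (σ²·μ₀ + σ₀²·n·x̄)/(σ² + n·σ₀²) = (11337.9904·267.03 + 766.7361·4346.42)/22839.0319 = 6360140.696274/22839.0319 = 278.4768.

278.4768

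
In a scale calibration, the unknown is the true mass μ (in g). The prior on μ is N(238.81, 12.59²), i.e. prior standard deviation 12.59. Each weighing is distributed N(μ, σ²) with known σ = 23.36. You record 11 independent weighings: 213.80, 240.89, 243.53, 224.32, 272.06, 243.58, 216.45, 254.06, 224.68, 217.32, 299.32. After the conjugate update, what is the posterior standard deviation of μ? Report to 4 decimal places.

6.1468

For Normal data with known variance σ², a Normal(μ₀, σ₀²) prior on μ is conjugate. Posterior precision = 1/σ₀² + n/σ²; posterior mean is the precision-weighted average of μ₀ and x̄.
σ₀² = 12.59² = 158.5081, σ² = 23.36² = 545.6896; σ² + n·σ₀² = 545.6896 + 11·158.5081 = 2289.2787.
Posterior precision = 1/σ₀² + n/σ² = 1/158.5081 + 11/545.6896 = (σ² + n·σ₀²)/(σ₀²σ²) = 2289.2787/(158.5081·545.6896); posterior variance σₙ² = σ₀²σ²/(σ² + n·σ₀²) = 158.5081·545.6896/2289.2787 = 37.783177.
Posterior SD = √σₙ² = √(158.5081·545.6896/2289.2787) = 6.1468.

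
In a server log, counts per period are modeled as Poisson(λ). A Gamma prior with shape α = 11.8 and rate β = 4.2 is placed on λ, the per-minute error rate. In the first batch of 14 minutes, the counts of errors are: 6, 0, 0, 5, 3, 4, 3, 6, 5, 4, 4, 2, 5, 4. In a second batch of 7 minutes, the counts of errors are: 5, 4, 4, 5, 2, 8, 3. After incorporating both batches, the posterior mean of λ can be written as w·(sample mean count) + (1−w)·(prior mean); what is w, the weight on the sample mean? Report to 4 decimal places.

0.8333

With a Gamma(shape α, rate β) prior, the Poisson likelihood is conjugate: the posterior is Gamma(α + ΣXᵢ, β + n).
Total number of minutes: n = 14 + 7 = 21.
Posterior mean = (α₀+S)/(β₀+n) = [n/(β₀+n)]·(S/n) + [β₀/(β₀+n)]·(α₀/β₀), so only n and β₀ enter the weight.
Weight on data w = n/(β₀+n) = 21/(4.2+21) = 21/25.2 = 0.8333.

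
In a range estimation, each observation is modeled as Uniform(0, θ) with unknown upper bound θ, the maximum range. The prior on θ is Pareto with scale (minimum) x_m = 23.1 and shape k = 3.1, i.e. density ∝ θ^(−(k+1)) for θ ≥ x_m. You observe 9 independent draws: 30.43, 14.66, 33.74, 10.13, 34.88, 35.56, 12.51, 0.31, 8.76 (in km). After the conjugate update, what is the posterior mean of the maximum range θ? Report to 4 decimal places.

A Pareto(scale x_m, shape k) prior on the upper bound θ of Uniform(0, θ) is conjugate: posterior is Pareto(max(x_m, max xᵢ), k + n).
Sample maximum = 35.56; prior scale x_m = 23.1 → posterior scale = max = 35.56.
Posterior shape = 3.1 + 9 = 12.1.
E[θ|data] = k·x_m/(k−1) = 12.1·35.56/11.1 = 38.7636.

38.7636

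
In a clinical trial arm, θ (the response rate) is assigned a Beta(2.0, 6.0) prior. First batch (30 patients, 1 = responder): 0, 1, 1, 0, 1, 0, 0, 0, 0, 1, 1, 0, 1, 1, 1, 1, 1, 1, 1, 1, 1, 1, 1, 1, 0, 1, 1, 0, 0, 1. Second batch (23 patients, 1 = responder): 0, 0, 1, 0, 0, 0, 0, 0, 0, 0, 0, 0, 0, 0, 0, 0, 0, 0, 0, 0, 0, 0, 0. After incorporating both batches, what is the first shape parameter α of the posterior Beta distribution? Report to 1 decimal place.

23.0

The Beta prior is conjugate to a Binomial/Bernoulli likelihood; the update adds successes to α and failures to β.
After batch 1: Beta(2.0+20, 6.0+10) = Beta(22.0, 16.0).
After batch 2: Beta(22.0+1, 16.0+22) = Beta(23.0, 38.0).
Posterior α = 23.0.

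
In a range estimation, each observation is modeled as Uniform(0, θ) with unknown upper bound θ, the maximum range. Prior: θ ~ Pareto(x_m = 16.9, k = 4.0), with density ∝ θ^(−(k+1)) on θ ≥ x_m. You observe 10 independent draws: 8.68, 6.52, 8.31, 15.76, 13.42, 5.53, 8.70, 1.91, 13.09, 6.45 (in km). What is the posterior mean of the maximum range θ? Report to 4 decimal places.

18.2000

A Pareto(scale x_m, shape k) prior on the upper bound θ of Uniform(0, θ) is conjugate: posterior is Pareto(max(x_m, max xᵢ), k + n).
Sample maximum = 15.76; prior scale x_m = 16.9 → posterior scale = max = 16.90.
Posterior shape = 4.0 + 10 = 14.0.
E[θ|data] = k·x_m/(k−1) = 14.0·16.90/13.0 = 18.2000.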